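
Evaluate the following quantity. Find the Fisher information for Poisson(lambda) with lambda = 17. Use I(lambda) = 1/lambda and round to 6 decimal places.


Fisher information for Poisson: I(lambda) = 1/lambda.
lambda = 17.
I(lambda) = 1/17 = 0.058824

0.058824


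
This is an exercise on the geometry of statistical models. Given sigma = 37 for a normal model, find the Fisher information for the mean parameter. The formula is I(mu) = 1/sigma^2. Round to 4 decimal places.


The Fisher information for the mean of a normal distribution is I(mu) = 1/sigma^2.
sigma = 37, so sigma^2 = 1369.
I(mu) = 1/1369 = 0.0007

0.0007


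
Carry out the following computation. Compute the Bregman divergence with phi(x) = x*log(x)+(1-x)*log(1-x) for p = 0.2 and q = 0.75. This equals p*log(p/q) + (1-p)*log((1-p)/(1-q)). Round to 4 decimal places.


Bregman divergence with negative entropy generator:
D = p*log(p/q) + (1-p)*log((1-p)/(1-q)).
p = 0.2, q = 0.75.
p*log(p/q) = 0.2*log(0.2/0.75) = -0.264351.
(1-p)*log((1-p)/(1-q)) = 0.8*log(0.8/0.25) = 0.930521.
D = -0.264351 + 0.930521 = 0.6662

0.6662


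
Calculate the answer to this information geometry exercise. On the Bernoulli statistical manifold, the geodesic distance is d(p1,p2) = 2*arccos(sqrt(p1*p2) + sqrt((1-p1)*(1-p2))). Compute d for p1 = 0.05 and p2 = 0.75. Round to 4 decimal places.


Geodesic distance on Bernoulli manifold:
d(p1,p2) = 2*arccos(sqrt(p1*p2) + sqrt((1-p1)*(1-p2))).
sqrt(p1*p2) = sqrt(0.05*0.75) = 0.193649.
sqrt((1-p1)*(1-p2)) = sqrt(0.95*0.25) = 0.48734.
arg = 0.193649 + 0.48734 = 0.680989.
d = 2*arccos(0.680989) = 1.6434

1.6434


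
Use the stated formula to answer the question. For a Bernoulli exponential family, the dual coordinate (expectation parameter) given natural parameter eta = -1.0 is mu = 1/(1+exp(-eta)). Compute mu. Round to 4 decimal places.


Dual coordinate (expectation parameter) for Bernoulli:
mu = 1/(1+exp(-eta)).
eta = -1.0.
exp(-eta) = exp(1.0) = 2.718282.
mu = 1/(1+2.718282) = 0.2689

0.2689


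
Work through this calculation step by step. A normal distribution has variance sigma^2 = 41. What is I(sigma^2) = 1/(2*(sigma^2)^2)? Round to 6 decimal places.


Fisher information for variance: I(sigma^2) = 1/(2*sigma^4).
sigma^2 = 41, so sigma^4 = 1681.
I = 1/(2*1681) = 1/3362 = 0.000297

0.000297


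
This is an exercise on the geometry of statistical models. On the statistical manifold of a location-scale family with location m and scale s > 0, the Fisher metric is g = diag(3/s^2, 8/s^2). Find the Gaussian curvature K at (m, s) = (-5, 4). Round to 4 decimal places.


The metric has the form g = (A dm^2 + B ds^2)/s^2 with A = 3, B = 8.
Substitute u = sqrt(A/B)*m: g = B*(du^2 + ds^2)/s^2, i.e. B times the
Poincare upper half-plane metric, which has constant Gaussian curvature -1.
Scaling a 2D metric by a constant c divides the Gaussian curvature by c,
so K = -1/B = -1/(8) = -0.1250 everywhere (the point (m, s) = (-5, 4) is irrelevant:
the curvature is constant).
The requested Gaussian curvature is K = -0.1250.

-0.1250


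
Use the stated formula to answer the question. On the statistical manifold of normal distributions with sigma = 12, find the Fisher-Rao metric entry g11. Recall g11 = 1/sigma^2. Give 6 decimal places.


For the 2-parameter normal family, the Fisher metric has:
  g11 = 1/sigma^2, g22 = 2/sigma^2.
sigma = 12, sigma^2 = 144.
g11 = 0.006944

0.006944


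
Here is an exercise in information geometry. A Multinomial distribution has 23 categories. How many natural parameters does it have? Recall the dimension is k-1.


Exponential family dimension calculation:
For Multinomial with k=23 categories, dim = k-1 = 22.

22


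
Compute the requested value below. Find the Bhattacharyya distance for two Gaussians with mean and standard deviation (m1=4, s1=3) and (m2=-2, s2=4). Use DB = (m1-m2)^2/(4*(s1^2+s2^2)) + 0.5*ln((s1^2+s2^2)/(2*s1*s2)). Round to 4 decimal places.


Bhattacharyya distance between two Gaussians:
DB = (m1-m2)^2/(4*(s1^2+s2^2)) + (1/2)*ln((s1^2+s2^2)/(2*s1*s2)).
(m1-m2)^2 = (6)^2 = 36.
s1^2+s2^2 = 9 + 16 = 25.
term1 = 36/100 = 0.36.
term2 = 0.5*ln(25/24.0) = 0.020411.
DB = 0.36 + 0.020411 = 0.3804

0.3804


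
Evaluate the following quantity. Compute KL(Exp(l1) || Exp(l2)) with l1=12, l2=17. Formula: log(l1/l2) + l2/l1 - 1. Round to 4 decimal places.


KL divergence for exponential family:
KL = log(l1/l2) + l2/l1 - 1.
log(12/17) = -0.348307.
17/12 = 1.416667.
KL = -0.348307 + 1.416667 - 1 = 0.0684

0.0684


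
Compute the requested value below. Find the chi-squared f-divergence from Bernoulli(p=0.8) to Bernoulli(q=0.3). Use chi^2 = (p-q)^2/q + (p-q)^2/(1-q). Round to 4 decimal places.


Chi-squared divergence between Bernoulli distributions:
chi^2 = (p-q)^2/q + (p-q)^2/(1-q).
p = 0.8, q = 0.3, p-q = 0.5.
(p-q)^2 = 0.25.
term1 = 0.25/0.3 = 0.833333.
term2 = 0.25/0.7 = 0.357143.
chi^2 = 0.833333 + 0.357143 = 1.1905

1.1905


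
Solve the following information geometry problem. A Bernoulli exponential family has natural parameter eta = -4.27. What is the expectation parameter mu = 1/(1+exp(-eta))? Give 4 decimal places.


Dual coordinate (expectation parameter) for Bernoulli:
mu = 1/(1+exp(-eta)).
eta = -4.27.
exp(-eta) = exp(4.27) = 71.521636.
mu = 1/(1+71.521636) = 0.0138

0.0138


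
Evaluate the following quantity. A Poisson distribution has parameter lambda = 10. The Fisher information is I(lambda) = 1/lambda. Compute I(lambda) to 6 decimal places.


Fisher information for Poisson: I(lambda) = 1/lambda.
lambda = 10.
I(lambda) = 1/10 = 0.100000

0.100000


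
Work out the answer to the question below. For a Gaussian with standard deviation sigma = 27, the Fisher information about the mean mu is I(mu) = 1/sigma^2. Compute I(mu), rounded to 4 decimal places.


The Fisher information for the mean of a normal distribution is I(mu) = 1/sigma^2.
sigma = 27, so sigma^2 = 729.
I(mu) = 1/729 = 0.0014

0.0014


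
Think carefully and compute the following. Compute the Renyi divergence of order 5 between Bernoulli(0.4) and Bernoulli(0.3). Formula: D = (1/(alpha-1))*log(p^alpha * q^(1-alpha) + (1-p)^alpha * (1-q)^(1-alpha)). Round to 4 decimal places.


Renyi divergence of order alpha between Bernoulli distributions:
D = (1/(alpha-1))*log(p^alpha * q^(1-alpha) + (1-p)^alpha * (1-q)^(1-alpha)).
alpha = 5, p = 0.4, q = 0.3.
p^alpha * q^(1-alpha) = 0.4^5 * 0.3^-4 = 1.264198.
(1-p)^alpha * (1-q)^(1-alpha) = 0.6^5 * 0.7^-4 = 0.323865.
sum = 1.264198 + 0.323865 = 1.588063.
D = (1/4)*log(1.588063) = 0.1156

0.1156


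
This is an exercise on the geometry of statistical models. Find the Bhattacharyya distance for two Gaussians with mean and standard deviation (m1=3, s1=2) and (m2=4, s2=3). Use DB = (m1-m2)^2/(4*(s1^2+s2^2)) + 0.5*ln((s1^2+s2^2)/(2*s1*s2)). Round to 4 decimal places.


Bhattacharyya distance between two Gaussians:
DB = (m1-m2)^2/(4*(s1^2+s2^2)) + (1/2)*ln((s1^2+s2^2)/(2*s1*s2)).
(m1-m2)^2 = (-1)^2 = 1.
s1^2+s2^2 = 4 + 9 = 13.
term1 = 1/52 = 0.019231.
term2 = 0.5*ln(13/12.0) = 0.040021.
DB = 0.019231 + 0.040021 = 0.0593

0.0593


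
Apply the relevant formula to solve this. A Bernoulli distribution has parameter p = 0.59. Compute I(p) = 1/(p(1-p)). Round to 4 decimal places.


For Bernoulli(p), Fisher information is I(p) = 1/(p*(1-p)).
p = 0.59, 1-p = 0.41.
p*(1-p) = 0.2419.
I(p) = 1/0.2419 = 4.1339

4.1339


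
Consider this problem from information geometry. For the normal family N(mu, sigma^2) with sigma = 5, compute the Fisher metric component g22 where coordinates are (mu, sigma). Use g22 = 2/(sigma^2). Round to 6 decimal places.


For the 2-parameter normal family, the Fisher metric has:
  g11 = 1/sigma^2, g22 = 2/sigma^2.
sigma = 5, sigma^2 = 25.
g22 = 0.080000

0.080000


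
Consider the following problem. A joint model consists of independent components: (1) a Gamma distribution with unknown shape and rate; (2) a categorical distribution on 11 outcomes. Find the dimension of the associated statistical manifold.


The dimension of a statistical manifold equals the number of free
(independent) real parameters of the model. For a product of independent
blocks the parameter counts add.
- Gamma (shape, rate): 2.
- categorical on 11 outcomes (probabilities sum to 1): 11-1 = 10.
Total = 2 + 10 = 12.
Dimension = 12

12


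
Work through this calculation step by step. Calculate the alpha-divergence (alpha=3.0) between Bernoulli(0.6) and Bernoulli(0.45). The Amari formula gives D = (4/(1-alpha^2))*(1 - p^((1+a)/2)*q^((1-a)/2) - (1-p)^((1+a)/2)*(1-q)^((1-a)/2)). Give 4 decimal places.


Amari alpha-divergence:
D = (4/(1-alpha^2))*(1 - p^((1+a)/2)*q^((1-a)/2) - (1-p)^((1+a)/2)*(1-q)^((1-a)/2)).
alpha = 3.0, p = 0.6, q = 0.45.
e1 = (1+alpha)/2 = 2.0, e2 = (1-alpha)/2 = -1.0.
t1 = p^e1 * q^e2 = 0.6^2.0 * 0.45^-1.0 = 0.8.
t2 = (1-p)^e1 * (1-q)^e2 = 0.4^2.0 * 0.55^-1.0 = 0.290909.
4/(1-alpha^2) = -0.5.
D = -0.5*(1 - 0.8 - 0.290909) = 0.0455

0.0455


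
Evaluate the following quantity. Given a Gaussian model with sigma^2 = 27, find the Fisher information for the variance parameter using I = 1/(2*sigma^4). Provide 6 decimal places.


Fisher information for variance: I(sigma^2) = 1/(2*sigma^4).
sigma^2 = 27, so sigma^4 = 729.
I = 1/(2*729) = 1/1458 = 0.000686

0.000686


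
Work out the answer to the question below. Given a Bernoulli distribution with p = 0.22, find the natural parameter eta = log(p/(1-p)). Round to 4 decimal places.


Natural parameter for Bernoulli: eta = log(p/(1-p)).
p = 0.22, 1-p = 0.78.
p/(1-p) = 0.282051.
eta = log(0.282051) = -1.2657

-1.2657


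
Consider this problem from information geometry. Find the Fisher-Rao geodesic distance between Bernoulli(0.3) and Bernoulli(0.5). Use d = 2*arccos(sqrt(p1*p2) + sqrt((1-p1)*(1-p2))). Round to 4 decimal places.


Geodesic distance on Bernoulli manifold:
d(p1,p2) = 2*arccos(sqrt(p1*p2) + sqrt((1-p1)*(1-p2))).
sqrt(p1*p2) = sqrt(0.3*0.5) = 0.387298.
sqrt((1-p1)*(1-p2)) = sqrt(0.7*0.5) = 0.591608.
arg = 0.387298 + 0.591608 = 0.978906.
d = 2*arccos(0.978906) = 0.4115

0.4115


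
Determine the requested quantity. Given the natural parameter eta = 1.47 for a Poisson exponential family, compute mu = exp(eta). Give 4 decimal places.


Expectation parameter for Poisson exponential family:
mu = exp(eta).
eta = 1.47.
mu = exp(1.47) = 4.3492

4.3492


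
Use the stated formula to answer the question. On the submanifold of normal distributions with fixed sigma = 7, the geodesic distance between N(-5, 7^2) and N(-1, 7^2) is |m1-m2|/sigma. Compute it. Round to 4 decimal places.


On the fixed-variance normal subfamily, geodesic distance = |m1-m2|/sigma.
|-5 - -1| = 4.
sigma = 7.
d = 4/7 = 0.5714

0.5714


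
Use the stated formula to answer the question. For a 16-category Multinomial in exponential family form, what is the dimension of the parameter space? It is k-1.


Exponential family dimension calculation:
For Multinomial with k=16 categories, dim = k-1 = 15.

15


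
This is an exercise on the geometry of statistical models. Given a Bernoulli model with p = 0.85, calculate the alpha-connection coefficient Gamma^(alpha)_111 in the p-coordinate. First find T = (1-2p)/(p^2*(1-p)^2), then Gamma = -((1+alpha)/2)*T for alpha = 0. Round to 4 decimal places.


Skewness (Amari-Chentsov) tensor: T = (1-2p)/(p^2*(1-p)^2).
p = 0.85, 1-2p = -0.7, p^2 = 0.7225, (1-p)^2 = 0.0225.
T = -0.7/(0.7225 * 0.0225) = -43.060361.
In the p-coordinate, Gamma^(alpha) = Gamma^(0) - (alpha/2)*T with Gamma^(0) = (1/2)*g'(p) = -T/2,
so Gamma^(alpha) = -((1+alpha)/2)*T.
alpha = 0, -(1+alpha)/2 = -0.5.
Gamma = -0.5 * -43.060361 = 21.5302

21.5302


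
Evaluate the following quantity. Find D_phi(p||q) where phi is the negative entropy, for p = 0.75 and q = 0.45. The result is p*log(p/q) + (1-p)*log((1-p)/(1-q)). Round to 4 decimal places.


Bregman divergence with negative entropy generator:
D = p*log(p/q) + (1-p)*log((1-p)/(1-q)).
p = 0.75, q = 0.45.
p*log(p/q) = 0.75*log(0.75/0.45) = 0.383119.
(1-p)*log((1-p)/(1-q)) = 0.25*log(0.25/0.55) = -0.197114.
D = 0.383119 + -0.197114 = 0.1860

0.1860


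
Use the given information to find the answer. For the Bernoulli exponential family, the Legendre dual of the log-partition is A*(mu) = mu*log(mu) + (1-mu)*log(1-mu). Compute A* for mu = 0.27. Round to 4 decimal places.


Legendre transform for Bernoulli:
A*(mu) = mu*log(mu) + (1-mu)*log(1-mu).
mu = 0.27, 1-mu = 0.73.
mu*log(mu) = 0.27*log(0.27) = -0.35352.
(1-mu)*log(1-mu) = 0.73*log(0.73) = -0.229739.
A* = -0.35352 + -0.229739 = -0.5833

-0.5833


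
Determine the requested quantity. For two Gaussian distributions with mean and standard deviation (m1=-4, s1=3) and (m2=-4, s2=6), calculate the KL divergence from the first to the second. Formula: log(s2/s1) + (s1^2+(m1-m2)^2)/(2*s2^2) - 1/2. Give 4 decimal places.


KL divergence between normal distributions:
KL = log(s2/s1) + (s1^2 + (m1-m2)^2)/(2*s2^2) - 1/2.
log(6/3) = 0.693147.
(3^2 + (-4--4)^2)/(2*6^2) = (9 + 0)/72 = 0.125.
KL = 0.693147 + 0.125 - 0.5 = 0.3181

0.3181


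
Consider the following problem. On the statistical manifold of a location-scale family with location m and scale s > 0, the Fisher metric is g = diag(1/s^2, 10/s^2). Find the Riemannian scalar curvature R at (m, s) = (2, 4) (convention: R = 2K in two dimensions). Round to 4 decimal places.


The metric has the form g = (A dm^2 + B ds^2)/s^2 with A = 1, B = 10.
Substitute u = sqrt(A/B)*m: g = B*(du^2 + ds^2)/s^2, i.e. B times the
Poincare upper half-plane metric, which has constant Gaussian curvature -1.
Scaling a 2D metric by a constant c divides the Gaussian curvature by c,
so K = -1/B = -1/(10) = -0.1000 everywhere (the point (m, s) = (2, 4) is irrelevant:
the curvature is constant).
Scalar curvature in dimension 2: R = 2K = -2/(10) = -0.2000.

-0.2000


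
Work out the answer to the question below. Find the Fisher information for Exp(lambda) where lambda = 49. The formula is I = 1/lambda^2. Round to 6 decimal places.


Fisher information for exponential: I(lambda) = 1/lambda^2.
lambda = 49, lambda^2 = 2401.
I = 1/2401 = 0.000416

0.000416


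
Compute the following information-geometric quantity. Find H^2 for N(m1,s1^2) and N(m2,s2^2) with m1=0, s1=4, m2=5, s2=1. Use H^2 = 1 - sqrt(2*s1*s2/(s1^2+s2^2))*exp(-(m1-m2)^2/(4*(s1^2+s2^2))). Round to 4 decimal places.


Squared Hellinger distance for Gaussians:
H^2 = 1 - sqrt(2*s1*s2/(s1^2+s2^2)) * exp(-(m1-m2)^2/(4*(s1^2+s2^2))).
s1^2 = 16, s2^2 = 1, s1^2+s2^2 = 17.
sqrt(2*4*1/(17)) = 0.685994.
(m1-m2)^2 = (-5)^2 = 25.
exp(-25/(4*17)) = exp(-0.367647) = 0.692362.
H^2 = 1 - 0.685994*0.692362 = 0.5250

0.5250


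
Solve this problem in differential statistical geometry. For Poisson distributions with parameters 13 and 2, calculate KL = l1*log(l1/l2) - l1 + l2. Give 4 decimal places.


KL divergence for Poisson:
KL = l1*log(l1/l2) - l1 + l2.
l1 = 13, l2 = 2.
log(13/2) = 1.871802.
l1*log(l1/l2) = 13 * 1.871802 = 24.333428.
KL = 24.333428 - 13 + 2 = 13.3334

13.3334


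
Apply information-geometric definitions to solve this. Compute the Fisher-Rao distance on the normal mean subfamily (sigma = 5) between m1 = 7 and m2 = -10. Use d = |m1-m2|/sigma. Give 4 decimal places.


On the fixed-variance normal subfamily, geodesic distance = |m1-m2|/sigma.
|7 - -10| = 17.
sigma = 5.
d = 17/5 = 3.4000

3.4000


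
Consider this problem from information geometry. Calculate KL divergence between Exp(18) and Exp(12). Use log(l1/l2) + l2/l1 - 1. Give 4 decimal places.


KL divergence for exponential family:
KL = log(l1/l2) + l2/l1 - 1.
log(18/12) = 0.405465.
12/18 = 0.666667.
KL = 0.405465 + 0.666667 - 1 = 0.0721

0.0721


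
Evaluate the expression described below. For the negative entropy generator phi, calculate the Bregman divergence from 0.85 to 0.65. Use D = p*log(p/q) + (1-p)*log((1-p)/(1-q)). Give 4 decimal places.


Bregman divergence with negative entropy generator:
D = p*log(p/q) + (1-p)*log((1-p)/(1-q)).
p = 0.85, q = 0.65.
p*log(p/q) = 0.85*log(0.85/0.65) = 0.228024.
(1-p)*log((1-p)/(1-q)) = 0.15*log(0.15/0.35) = -0.127095.
D = 0.228024 + -0.127095 = 0.1009

0.1009


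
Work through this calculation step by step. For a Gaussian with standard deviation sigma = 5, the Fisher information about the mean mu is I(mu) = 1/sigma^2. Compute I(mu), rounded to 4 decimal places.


The Fisher information for the mean of a normal distribution is I(mu) = 1/sigma^2.
sigma = 5, so sigma^2 = 25.
I(mu) = 1/25 = 0.0400

0.0400


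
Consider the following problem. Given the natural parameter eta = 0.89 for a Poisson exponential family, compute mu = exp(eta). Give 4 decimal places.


Expectation parameter for Poisson exponential family:
mu = exp(eta).
eta = 0.89.
mu = exp(0.89) = 2.4351

2.4351


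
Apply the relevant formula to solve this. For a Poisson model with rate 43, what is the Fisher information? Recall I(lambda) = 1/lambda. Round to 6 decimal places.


Fisher information for Poisson: I(lambda) = 1/lambda.
lambda = 43.
I(lambda) = 1/43 = 0.023256

0.023256


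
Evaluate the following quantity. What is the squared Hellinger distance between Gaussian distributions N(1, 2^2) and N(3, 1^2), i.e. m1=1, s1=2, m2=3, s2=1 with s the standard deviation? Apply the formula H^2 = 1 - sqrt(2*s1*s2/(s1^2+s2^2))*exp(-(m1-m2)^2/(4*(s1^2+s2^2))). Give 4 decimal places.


Squared Hellinger distance for Gaussians:
H^2 = 1 - sqrt(2*s1*s2/(s1^2+s2^2)) * exp(-(m1-m2)^2/(4*(s1^2+s2^2))).
s1^2 = 4, s2^2 = 1, s1^2+s2^2 = 5.
sqrt(2*2*1/(5)) = 0.894427.
(m1-m2)^2 = (-2)^2 = 4.
exp(-4/(4*5)) = exp(-0.2) = 0.818731.
H^2 = 1 - 0.894427*0.818731 = 0.2677

0.2677


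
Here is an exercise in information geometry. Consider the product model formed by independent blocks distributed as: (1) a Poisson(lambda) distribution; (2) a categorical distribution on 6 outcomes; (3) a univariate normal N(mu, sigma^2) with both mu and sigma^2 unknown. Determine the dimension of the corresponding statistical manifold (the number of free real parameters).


The dimension of a statistical manifold equals the number of free
(independent) real parameters of the model. For a product of independent
blocks the parameter counts add.
- Poisson (lambda): 1.
- categorical on 6 outcomes (probabilities sum to 1): 6-1 = 5.
- normal (mu, sigma^2): 2.
Total = 1 + 5 + 2 = 8.
Dimension = 8

8


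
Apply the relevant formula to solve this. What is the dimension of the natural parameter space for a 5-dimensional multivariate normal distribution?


Exponential family dimension calculation:
For 5-dim MVN: mean has 5 params, covariance has 5*6/2 = 15 unique entries.
Total dim = 5 + 15 = 20.

20


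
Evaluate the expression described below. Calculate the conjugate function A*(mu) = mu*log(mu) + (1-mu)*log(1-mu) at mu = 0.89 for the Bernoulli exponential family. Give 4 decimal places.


Legendre transform for Bernoulli:
A*(mu) = mu*log(mu) + (1-mu)*log(1-mu).
mu = 0.89, 1-mu = 0.11.
mu*log(mu) = 0.89*log(0.89) = -0.103715.
(1-mu)*log(1-mu) = 0.11*log(0.11) = -0.2428.
A* = -0.103715 + -0.2428 = -0.3465

-0.3465


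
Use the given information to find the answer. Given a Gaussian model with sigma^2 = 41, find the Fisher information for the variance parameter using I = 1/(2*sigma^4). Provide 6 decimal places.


Fisher information for variance: I(sigma^2) = 1/(2*sigma^4).
sigma^2 = 41, so sigma^4 = 1681.
I = 1/(2*1681) = 1/3362 = 0.000297

0.000297


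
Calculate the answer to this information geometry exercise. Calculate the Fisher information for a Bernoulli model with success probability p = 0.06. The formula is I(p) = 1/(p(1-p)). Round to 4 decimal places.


For Bernoulli(p), Fisher information is I(p) = 1/(p*(1-p)).
p = 0.06, 1-p = 0.94.
p*(1-p) = 0.0564.
I(p) = 1/0.0564 = 17.7305

17.7305


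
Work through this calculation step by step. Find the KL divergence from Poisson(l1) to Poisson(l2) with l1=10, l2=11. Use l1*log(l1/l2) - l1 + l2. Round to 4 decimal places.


KL divergence for Poisson:
KL = l1*log(l1/l2) - l1 + l2.
l1 = 10, l2 = 11.
log(10/11) = -0.09531.
l1*log(l1/l2) = 10 * -0.09531 = -0.953102.
KL = -0.953102 - 10 + 11 = 0.0469

0.0469


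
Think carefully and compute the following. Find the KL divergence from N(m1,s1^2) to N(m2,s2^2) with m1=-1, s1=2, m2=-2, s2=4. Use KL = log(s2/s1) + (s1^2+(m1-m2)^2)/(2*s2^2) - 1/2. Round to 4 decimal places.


KL divergence between normal distributions:
KL = log(s2/s1) + (s1^2 + (m1-m2)^2)/(2*s2^2) - 1/2.
log(4/2) = 0.693147.
(2^2 + (-1--2)^2)/(2*4^2) = (4 + 1)/32 = 0.15625.
KL = 0.693147 + 0.15625 - 0.5 = 0.3494

0.3494


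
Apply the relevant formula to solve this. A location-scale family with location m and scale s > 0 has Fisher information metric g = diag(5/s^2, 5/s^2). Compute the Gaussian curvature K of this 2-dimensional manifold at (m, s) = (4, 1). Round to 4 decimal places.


The metric has the form g = (A dm^2 + B ds^2)/s^2 with A = 5, B = 5.
Substitute u = sqrt(A/B)*m: g = B*(du^2 + ds^2)/s^2, i.e. B times the
Poincare upper half-plane metric, which has constant Gaussian curvature -1.
Scaling a 2D metric by a constant c divides the Gaussian curvature by c,
so K = -1/B = -1/(5) = -0.2000 everywhere (the point (m, s) = (4, 1) is irrelevant:
the curvature is constant).
The requested Gaussian curvature is K = -0.2000.

-0.2000


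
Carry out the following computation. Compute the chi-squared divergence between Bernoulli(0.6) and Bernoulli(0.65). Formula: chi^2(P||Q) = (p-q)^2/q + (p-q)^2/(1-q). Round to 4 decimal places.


Chi-squared divergence between Bernoulli distributions:
chi^2 = (p-q)^2/q + (p-q)^2/(1-q).
p = 0.6, q = 0.65, p-q = -0.05.
(p-q)^2 = 0.0025.
term1 = 0.0025/0.65 = 0.003846.
term2 = 0.0025/0.35 = 0.007143.
chi^2 = 0.003846 + 0.007143 = 0.0110

0.0110


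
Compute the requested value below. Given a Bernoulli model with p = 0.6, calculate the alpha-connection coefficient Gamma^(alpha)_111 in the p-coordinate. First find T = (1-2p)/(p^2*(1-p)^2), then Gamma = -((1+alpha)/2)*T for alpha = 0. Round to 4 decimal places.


Skewness (Amari-Chentsov) tensor: T = (1-2p)/(p^2*(1-p)^2).
p = 0.6, 1-2p = -0.2, p^2 = 0.36, (1-p)^2 = 0.16.
T = -0.2/(0.36 * 0.16) = -3.472222.
In the p-coordinate, Gamma^(alpha) = Gamma^(0) - (alpha/2)*T with Gamma^(0) = (1/2)*g'(p) = -T/2,
so Gamma^(alpha) = -((1+alpha)/2)*T.
alpha = 0, -(1+alpha)/2 = -0.5.
Gamma = -0.5 * -3.472222 = 1.7361

1.7361


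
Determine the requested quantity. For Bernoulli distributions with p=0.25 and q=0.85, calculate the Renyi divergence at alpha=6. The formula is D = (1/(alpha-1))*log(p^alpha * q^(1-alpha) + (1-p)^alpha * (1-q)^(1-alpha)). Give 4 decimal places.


Renyi divergence of order alpha between Bernoulli distributions:
D = (1/(alpha-1))*log(p^alpha * q^(1-alpha) + (1-p)^alpha * (1-q)^(1-alpha)).
alpha = 6, p = 0.25, q = 0.85.
p^alpha * q^(1-alpha) = 0.25^6 * 0.85^-5 = 0.00055.
(1-p)^alpha * (1-q)^(1-alpha) = 0.75^6 * 0.15^-5 = 2343.75.
sum = 0.00055 + 2343.75 = 2343.75055.
D = (1/5)*log(2343.75055) = 1.5519

1.5519


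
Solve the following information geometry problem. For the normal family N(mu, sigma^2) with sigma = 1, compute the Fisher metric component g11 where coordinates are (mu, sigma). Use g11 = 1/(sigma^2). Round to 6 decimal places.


For the 2-parameter normal family, the Fisher metric has:
  g11 = 1/sigma^2, g22 = 2/sigma^2.
sigma = 1, sigma^2 = 1.
g11 = 1.000000

1.000000


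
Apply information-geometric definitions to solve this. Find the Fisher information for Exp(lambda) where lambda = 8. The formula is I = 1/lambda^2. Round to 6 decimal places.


Fisher information for exponential: I(lambda) = 1/lambda^2.
lambda = 8, lambda^2 = 64.
I = 1/64 = 0.015625

0.015625


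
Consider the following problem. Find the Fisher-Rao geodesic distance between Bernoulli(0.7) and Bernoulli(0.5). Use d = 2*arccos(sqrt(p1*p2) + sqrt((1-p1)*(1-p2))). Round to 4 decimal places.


Geodesic distance on Bernoulli manifold:
d(p1,p2) = 2*arccos(sqrt(p1*p2) + sqrt((1-p1)*(1-p2))).
sqrt(p1*p2) = sqrt(0.7*0.5) = 0.591608.
sqrt((1-p1)*(1-p2)) = sqrt(0.3*0.5) = 0.387298.
arg = 0.591608 + 0.387298 = 0.978906.
d = 2*arccos(0.978906) = 0.4115

0.4115


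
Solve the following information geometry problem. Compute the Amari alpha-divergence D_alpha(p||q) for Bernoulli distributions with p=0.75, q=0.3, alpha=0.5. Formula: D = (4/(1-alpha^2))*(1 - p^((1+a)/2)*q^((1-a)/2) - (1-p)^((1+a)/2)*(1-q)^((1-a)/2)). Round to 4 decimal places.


Amari alpha-divergence:
D = (4/(1-alpha^2))*(1 - p^((1+a)/2)*q^((1-a)/2) - (1-p)^((1+a)/2)*(1-q)^((1-a)/2)).
alpha = 0.5, p = 0.75, q = 0.3.
e1 = (1+alpha)/2 = 0.75, e2 = (1-alpha)/2 = 0.25.
t1 = p^e1 * q^e2 = 0.75^0.75 * 0.3^0.25 = 0.596453.
t2 = (1-p)^e1 * (1-q)^e2 = 0.25^0.75 * 0.7^0.25 = 0.323392.
4/(1-alpha^2) = 5.333333.
D = 5.333333*(1 - 0.596453 - 0.323392) = 0.4275

0.4275


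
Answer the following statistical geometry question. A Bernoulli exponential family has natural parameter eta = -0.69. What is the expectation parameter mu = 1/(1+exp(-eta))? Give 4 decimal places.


Dual coordinate (expectation parameter) for Bernoulli:
mu = 1/(1+exp(-eta)).
eta = -0.69.
exp(-eta) = exp(0.69) = 1.993716.
mu = 1/(1+1.993716) = 0.3340

0.3340


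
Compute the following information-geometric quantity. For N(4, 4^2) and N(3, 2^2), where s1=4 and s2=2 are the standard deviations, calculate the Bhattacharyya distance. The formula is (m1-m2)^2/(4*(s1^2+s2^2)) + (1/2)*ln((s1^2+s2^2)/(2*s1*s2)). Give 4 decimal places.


Bhattacharyya distance between two Gaussians:
DB = (m1-m2)^2/(4*(s1^2+s2^2)) + (1/2)*ln((s1^2+s2^2)/(2*s1*s2)).
(m1-m2)^2 = (1)^2 = 1.
s1^2+s2^2 = 16 + 4 = 20.
term1 = 1/80 = 0.0125.
term2 = 0.5*ln(20/16.0) = 0.111572.
DB = 0.0125 + 0.111572 = 0.1241

0.1241


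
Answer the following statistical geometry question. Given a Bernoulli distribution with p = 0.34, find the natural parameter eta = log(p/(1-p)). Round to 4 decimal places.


Natural parameter for Bernoulli: eta = log(p/(1-p)).
p = 0.34, 1-p = 0.66.
p/(1-p) = 0.515152.
eta = log(0.515152) = -0.6633

-0.6633


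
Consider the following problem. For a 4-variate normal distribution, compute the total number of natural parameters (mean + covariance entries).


Exponential family dimension calculation:
For 4-dim MVN: mean has 4 params, covariance has 4*5/2 = 10 unique entries.
Total dim = 4 + 10 = 14.

14


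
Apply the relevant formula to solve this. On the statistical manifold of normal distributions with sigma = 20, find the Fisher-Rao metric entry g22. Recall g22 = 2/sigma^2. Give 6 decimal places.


For the 2-parameter normal family, the Fisher metric has:
  g11 = 1/sigma^2, g22 = 2/sigma^2.
sigma = 20, sigma^2 = 400.
g22 = 0.005000

0.005000


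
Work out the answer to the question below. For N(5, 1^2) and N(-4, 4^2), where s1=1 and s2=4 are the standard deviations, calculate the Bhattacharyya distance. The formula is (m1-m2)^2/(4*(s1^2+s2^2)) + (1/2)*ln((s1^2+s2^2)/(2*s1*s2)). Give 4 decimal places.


Bhattacharyya distance between two Gaussians:
DB = (m1-m2)^2/(4*(s1^2+s2^2)) + (1/2)*ln((s1^2+s2^2)/(2*s1*s2)).
(m1-m2)^2 = (9)^2 = 81.
s1^2+s2^2 = 1 + 16 = 17.
term1 = 81/68 = 1.191176.
term2 = 0.5*ln(17/8.0) = 0.376886.
DB = 1.191176 + 0.376886 = 1.5681

1.5681


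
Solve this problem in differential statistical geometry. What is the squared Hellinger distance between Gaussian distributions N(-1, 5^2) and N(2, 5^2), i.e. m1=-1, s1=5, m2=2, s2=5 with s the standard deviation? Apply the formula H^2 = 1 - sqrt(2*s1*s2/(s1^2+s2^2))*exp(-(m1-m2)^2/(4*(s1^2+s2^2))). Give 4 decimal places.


Squared Hellinger distance for Gaussians:
H^2 = 1 - sqrt(2*s1*s2/(s1^2+s2^2)) * exp(-(m1-m2)^2/(4*(s1^2+s2^2))).
s1^2 = 25, s2^2 = 25, s1^2+s2^2 = 50.
sqrt(2*5*5/(50)) = 1.0.
(m1-m2)^2 = (-3)^2 = 9.
exp(-9/(4*50)) = exp(-0.045) = 0.955997.
H^2 = 1 - 1.0*0.955997 = 0.0440

0.0440


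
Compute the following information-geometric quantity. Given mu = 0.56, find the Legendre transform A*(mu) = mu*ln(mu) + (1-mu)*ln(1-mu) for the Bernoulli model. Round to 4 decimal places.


Legendre transform for Bernoulli:
A*(mu) = mu*log(mu) + (1-mu)*log(1-mu).
mu = 0.56, 1-mu = 0.44.
mu*log(mu) = 0.56*log(0.56) = -0.324698.
(1-mu)*log(1-mu) = 0.44*log(0.44) = -0.361231.
A* = -0.324698 + -0.361231 = -0.6859

-0.6859


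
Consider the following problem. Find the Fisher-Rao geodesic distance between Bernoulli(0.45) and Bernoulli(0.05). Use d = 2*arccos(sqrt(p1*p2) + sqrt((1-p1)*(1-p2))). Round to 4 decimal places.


Geodesic distance on Bernoulli manifold:
d(p1,p2) = 2*arccos(sqrt(p1*p2) + sqrt((1-p1)*(1-p2))).
sqrt(p1*p2) = sqrt(0.45*0.05) = 0.15.
sqrt((1-p1)*(1-p2)) = sqrt(0.55*0.95) = 0.722842.
arg = 0.15 + 0.722842 = 0.872842.
d = 2*arccos(0.872842) = 1.0196

1.0196


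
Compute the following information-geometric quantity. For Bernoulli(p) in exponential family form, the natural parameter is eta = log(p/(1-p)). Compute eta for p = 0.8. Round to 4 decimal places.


Natural parameter for Bernoulli: eta = log(p/(1-p)).
p = 0.8, 1-p = 0.2.
p/(1-p) = 4.0.
eta = log(4.0) = 1.3863

1.3863


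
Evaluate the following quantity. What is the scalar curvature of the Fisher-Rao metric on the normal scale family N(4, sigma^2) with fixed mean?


This family has a single free parameter, so its statistical manifold
is 1-dimensional. The Riemann curvature tensor of any 1-dimensional
Riemannian manifold vanishes identically, so R = 0.

0


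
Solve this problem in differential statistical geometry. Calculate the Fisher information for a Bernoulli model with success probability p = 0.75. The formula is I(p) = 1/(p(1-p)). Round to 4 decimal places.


For Bernoulli(p), Fisher information is I(p) = 1/(p*(1-p)).
p = 0.75, 1-p = 0.25.
p*(1-p) = 0.1875.
I(p) = 1/0.1875 = 5.3333

5.3333


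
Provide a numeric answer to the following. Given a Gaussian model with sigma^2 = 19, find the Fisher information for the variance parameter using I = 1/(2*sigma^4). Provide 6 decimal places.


Fisher information for variance: I(sigma^2) = 1/(2*sigma^4).
sigma^2 = 19, so sigma^4 = 361.
I = 1/(2*361) = 1/722 = 0.001385

0.001385


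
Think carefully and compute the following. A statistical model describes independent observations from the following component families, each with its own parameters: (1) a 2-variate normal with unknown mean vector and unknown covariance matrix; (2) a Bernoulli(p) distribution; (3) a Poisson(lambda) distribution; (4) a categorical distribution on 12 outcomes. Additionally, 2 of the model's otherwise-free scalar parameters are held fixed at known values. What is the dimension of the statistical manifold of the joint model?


The dimension of a statistical manifold equals the number of free
(independent) real parameters of the model. For a product of independent
blocks the parameter counts add.
- 2-variate normal: 2 (mean) + 2*3/2 = 3 (symmetric covariance) = 5.
- Bernoulli (p): 1.
- Poisson (lambda): 1.
- categorical on 12 outcomes (probabilities sum to 1): 12-1 = 11.
Total = 5 + 1 + 1 + 11 = 18.
2 parameter(s) fixed at known values: 18 - 2 = 16.
Dimension = 16

16


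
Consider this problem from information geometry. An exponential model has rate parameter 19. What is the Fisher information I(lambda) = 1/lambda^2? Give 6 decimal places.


Fisher information for exponential: I(lambda) = 1/lambda^2.
lambda = 19, lambda^2 = 361.
I = 1/361 = 0.002770

0.002770


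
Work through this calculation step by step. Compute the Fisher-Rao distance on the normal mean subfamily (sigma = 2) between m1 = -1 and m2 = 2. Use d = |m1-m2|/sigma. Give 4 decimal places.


On the fixed-variance normal subfamily, geodesic distance = |m1-m2|/sigma.
|-1 - 2| = 3.
sigma = 2.
d = 3/2 = 1.5000

1.5000


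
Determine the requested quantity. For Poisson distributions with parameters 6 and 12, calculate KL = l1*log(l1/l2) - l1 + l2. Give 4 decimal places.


KL divergence for Poisson:
KL = l1*log(l1/l2) - l1 + l2.
l1 = 6, l2 = 12.
log(6/12) = -0.693147.
l1*log(l1/l2) = 6 * -0.693147 = -4.158883.
KL = -4.158883 - 6 + 12 = 1.8411

1.8411


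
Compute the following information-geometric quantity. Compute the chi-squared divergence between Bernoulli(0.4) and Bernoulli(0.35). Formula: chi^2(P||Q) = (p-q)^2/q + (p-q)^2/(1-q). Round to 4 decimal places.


Chi-squared divergence between Bernoulli distributions:
chi^2 = (p-q)^2/q + (p-q)^2/(1-q).
p = 0.4, q = 0.35, p-q = 0.05.
(p-q)^2 = 0.0025.
term1 = 0.0025/0.35 = 0.007143.
term2 = 0.0025/0.65 = 0.003846.
chi^2 = 0.007143 + 0.003846 = 0.0110

0.0110


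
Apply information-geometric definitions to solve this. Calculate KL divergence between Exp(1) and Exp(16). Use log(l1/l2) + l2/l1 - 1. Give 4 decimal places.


KL divergence for exponential family:
KL = log(l1/l2) + l2/l1 - 1.
log(1/16) = -2.772589.
16/1 = 16.0.
KL = -2.772589 + 16.0 - 1 = 12.2274

12.2274


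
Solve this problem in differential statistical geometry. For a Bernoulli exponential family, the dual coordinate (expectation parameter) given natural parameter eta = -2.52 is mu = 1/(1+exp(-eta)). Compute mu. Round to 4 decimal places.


Dual coordinate (expectation parameter) for Bernoulli:
mu = 1/(1+exp(-eta)).
eta = -2.52.
exp(-eta) = exp(2.52) = 12.428597.
mu = 1/(1+12.428597) = 0.0745

0.0745


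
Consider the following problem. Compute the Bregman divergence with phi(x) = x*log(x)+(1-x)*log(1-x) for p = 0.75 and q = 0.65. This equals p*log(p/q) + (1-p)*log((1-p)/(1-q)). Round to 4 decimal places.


Bregman divergence with negative entropy generator:
D = p*log(p/q) + (1-p)*log((1-p)/(1-q)).
p = 0.75, q = 0.65.
p*log(p/q) = 0.75*log(0.75/0.65) = 0.107326.
(1-p)*log((1-p)/(1-q)) = 0.25*log(0.25/0.35) = -0.084118.
D = 0.107326 + -0.084118 = 0.0232

0.0232


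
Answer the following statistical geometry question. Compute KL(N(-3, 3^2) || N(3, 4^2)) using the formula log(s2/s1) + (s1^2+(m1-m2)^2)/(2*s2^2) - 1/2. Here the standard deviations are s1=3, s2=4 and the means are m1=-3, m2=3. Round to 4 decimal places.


KL divergence between normal distributions:
KL = log(s2/s1) + (s1^2 + (m1-m2)^2)/(2*s2^2) - 1/2.
log(4/3) = 0.287682.
(3^2 + (-3-3)^2)/(2*4^2) = (9 + 36)/32 = 1.40625.
KL = 0.287682 + 1.40625 - 0.5 = 1.1939

1.1939


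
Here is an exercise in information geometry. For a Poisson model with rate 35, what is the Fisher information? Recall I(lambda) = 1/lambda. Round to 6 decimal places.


Fisher information for Poisson: I(lambda) = 1/lambda.
lambda = 35.
I(lambda) = 1/35 = 0.028571

0.028571


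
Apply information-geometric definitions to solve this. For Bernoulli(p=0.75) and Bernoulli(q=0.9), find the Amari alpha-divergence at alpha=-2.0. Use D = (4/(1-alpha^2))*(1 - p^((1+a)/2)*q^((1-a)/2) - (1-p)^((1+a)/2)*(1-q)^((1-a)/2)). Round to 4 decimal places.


Amari alpha-divergence:
D = (4/(1-alpha^2))*(1 - p^((1+a)/2)*q^((1-a)/2) - (1-p)^((1+a)/2)*(1-q)^((1-a)/2)).
alpha = -2.0, p = 0.75, q = 0.9.
e1 = (1+alpha)/2 = -0.5, e2 = (1-alpha)/2 = 1.5.
t1 = p^e1 * q^e2 = 0.75^-0.5 * 0.9^1.5 = 0.985901.
t2 = (1-p)^e1 * (1-q)^e2 = 0.25^-0.5 * 0.1^1.5 = 0.063246.
4/(1-alpha^2) = -1.333333.
D = -1.333333*(1 - 0.985901 - 0.063246) = 0.0655

0.0655


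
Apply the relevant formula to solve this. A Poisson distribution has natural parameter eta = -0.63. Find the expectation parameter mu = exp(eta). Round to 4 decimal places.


Expectation parameter for Poisson exponential family:
mu = exp(eta).
eta = -0.63.
mu = exp(-0.63) = 0.5326

0.5326


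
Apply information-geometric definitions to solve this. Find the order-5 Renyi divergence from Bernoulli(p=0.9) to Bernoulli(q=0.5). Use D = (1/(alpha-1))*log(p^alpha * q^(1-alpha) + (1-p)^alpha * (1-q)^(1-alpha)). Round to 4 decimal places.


Renyi divergence of order alpha between Bernoulli distributions:
D = (1/(alpha-1))*log(p^alpha * q^(1-alpha) + (1-p)^alpha * (1-q)^(1-alpha)).
alpha = 5, p = 0.9, q = 0.5.
p^alpha * q^(1-alpha) = 0.9^5 * 0.5^-4 = 9.44784.
(1-p)^alpha * (1-q)^(1-alpha) = 0.1^5 * 0.5^-4 = 0.00016.
sum = 9.44784 + 0.00016 = 9.448.
D = (1/4)*log(9.448) = 0.5615

0.5615


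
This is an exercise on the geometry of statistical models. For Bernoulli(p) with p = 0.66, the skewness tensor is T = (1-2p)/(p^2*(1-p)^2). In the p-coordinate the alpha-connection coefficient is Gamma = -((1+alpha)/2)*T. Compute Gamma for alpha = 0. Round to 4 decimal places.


Skewness (Amari-Chentsov) tensor: T = (1-2p)/(p^2*(1-p)^2).
p = 0.66, 1-2p = -0.32, p^2 = 0.4356, (1-p)^2 = 0.1156.
T = -0.32/(0.4356 * 0.1156) = -6.354835.
In the p-coordinate, Gamma^(alpha) = Gamma^(0) - (alpha/2)*T with Gamma^(0) = (1/2)*g'(p) = -T/2,
so Gamma^(alpha) = -((1+alpha)/2)*T.
alpha = 0, -(1+alpha)/2 = -0.5.
Gamma = -0.5 * -6.354835 = 3.1774

3.1774


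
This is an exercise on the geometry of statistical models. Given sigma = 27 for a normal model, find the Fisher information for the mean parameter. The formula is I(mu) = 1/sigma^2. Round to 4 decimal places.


The Fisher information for the mean of a normal distribution is I(mu) = 1/sigma^2.
sigma = 27, so sigma^2 = 729.
I(mu) = 1/729 = 0.0014

0.0014


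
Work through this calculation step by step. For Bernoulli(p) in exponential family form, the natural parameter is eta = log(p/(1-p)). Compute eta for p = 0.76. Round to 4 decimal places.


Natural parameter for Bernoulli: eta = log(p/(1-p)).
p = 0.76, 1-p = 0.24.
p/(1-p) = 3.166667.
eta = log(3.166667) = 1.1527

1.1527


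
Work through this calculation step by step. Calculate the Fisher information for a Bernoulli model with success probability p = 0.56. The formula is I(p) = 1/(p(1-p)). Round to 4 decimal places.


For Bernoulli(p), Fisher information is I(p) = 1/(p*(1-p)).
p = 0.56, 1-p = 0.44.
p*(1-p) = 0.2464.
I(p) = 1/0.2464 = 4.0584

4.0584


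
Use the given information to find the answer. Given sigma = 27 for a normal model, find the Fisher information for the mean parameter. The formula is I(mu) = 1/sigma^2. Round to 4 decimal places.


The Fisher information for the mean of a normal distribution is I(mu) = 1/sigma^2.
sigma = 27, so sigma^2 = 729.
I(mu) = 1/729 = 0.0014

0.0014


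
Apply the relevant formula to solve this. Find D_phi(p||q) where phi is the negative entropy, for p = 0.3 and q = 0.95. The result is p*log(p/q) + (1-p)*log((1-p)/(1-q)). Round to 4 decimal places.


Bregman divergence with negative entropy generator:
D = p*log(p/q) + (1-p)*log((1-p)/(1-q)).
p = 0.3, q = 0.95.
p*log(p/q) = 0.3*log(0.3/0.95) = -0.345804.
(1-p)*log((1-p)/(1-q)) = 0.7*log(0.7/0.05) = 1.84734.
D = -0.345804 + 1.84734 = 1.5015

1.5015


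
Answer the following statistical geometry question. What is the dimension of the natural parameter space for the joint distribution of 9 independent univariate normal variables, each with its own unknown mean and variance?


Exponential family dimension calculation:
Each univariate normal has two natural parameters (mu/sigma^2 and -1/(2 sigma^2)).
With 9 independent components, dim = 2 * 9 = 18.

18


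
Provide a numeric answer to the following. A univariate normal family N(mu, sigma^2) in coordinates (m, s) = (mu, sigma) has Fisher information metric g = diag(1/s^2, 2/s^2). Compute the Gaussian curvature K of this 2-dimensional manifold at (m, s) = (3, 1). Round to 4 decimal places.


The metric has the form g = (A dm^2 + B ds^2)/s^2 with A = 1, B = 2.
Substitute u = sqrt(A/B)*m: g = B*(du^2 + ds^2)/s^2, i.e. B times the
Poincare upper half-plane metric, which has constant Gaussian curvature -1.
Scaling a 2D metric by a constant c divides the Gaussian curvature by c,
so K = -1/B = -1/(2) = -0.5000 everywhere (the point (m, s) = (3, 1) is irrelevant:
the curvature is constant).
The requested Gaussian curvature is K = -0.5000.

-0.5000


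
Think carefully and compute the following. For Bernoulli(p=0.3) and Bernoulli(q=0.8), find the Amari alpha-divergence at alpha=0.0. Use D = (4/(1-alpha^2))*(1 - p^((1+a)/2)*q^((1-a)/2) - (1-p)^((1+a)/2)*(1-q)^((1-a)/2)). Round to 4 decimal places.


Amari alpha-divergence:
D = (4/(1-alpha^2))*(1 - p^((1+a)/2)*q^((1-a)/2) - (1-p)^((1+a)/2)*(1-q)^((1-a)/2)).
alpha = 0.0, p = 0.3, q = 0.8.
e1 = (1+alpha)/2 = 0.5, e2 = (1-alpha)/2 = 0.5.
t1 = p^e1 * q^e2 = 0.3^0.5 * 0.8^0.5 = 0.489898.
t2 = (1-p)^e1 * (1-q)^e2 = 0.7^0.5 * 0.2^0.5 = 0.374166.
4/(1-alpha^2) = 4.0.
D = 4.0*(1 - 0.489898 - 0.374166) = 0.5437

0.5437
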